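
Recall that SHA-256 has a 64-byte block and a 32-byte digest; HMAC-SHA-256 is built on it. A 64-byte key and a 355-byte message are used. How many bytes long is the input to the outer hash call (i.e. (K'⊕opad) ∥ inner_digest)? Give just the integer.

96

Key is 64 ≤ 64 bytes, zero-padded: |K'| = 64.
Outer input = (K'⊕opad) ∥ H(inner) → 64 + 32 = 96 bytes.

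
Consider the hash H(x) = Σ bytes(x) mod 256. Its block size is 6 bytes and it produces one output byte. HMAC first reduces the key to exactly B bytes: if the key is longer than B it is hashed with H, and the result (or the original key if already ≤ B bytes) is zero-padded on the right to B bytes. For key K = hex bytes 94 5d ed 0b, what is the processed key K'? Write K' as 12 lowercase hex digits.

Key hex bytes 94 5d ed 0b is 4 bytes ≤ B = 6; zero-pad to 6 bytes: K' = 94 5d ed 0b 00 00.

945ded0b0000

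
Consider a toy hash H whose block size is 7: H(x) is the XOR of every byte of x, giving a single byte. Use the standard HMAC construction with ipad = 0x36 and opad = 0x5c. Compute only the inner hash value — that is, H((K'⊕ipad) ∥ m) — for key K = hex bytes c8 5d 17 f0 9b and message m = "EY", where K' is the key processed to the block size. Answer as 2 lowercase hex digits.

Key hex bytes c8 5d 17 f0 9b is 5 bytes ≤ B = 7; zero-pad to 7 bytes: K' = c8 5d 17 f0 9b 00 00.
K' ⊕ ipad = fe 6b 21 c6 ad 36 36.
Inner input = fe 6b 21 c6 ad 36 36 ∥ 45 59.
Inner hash: XOR fe⊕6b⊕21⊕c6⊕ad⊕36⊕36⊕45⊕59 = c3.

c3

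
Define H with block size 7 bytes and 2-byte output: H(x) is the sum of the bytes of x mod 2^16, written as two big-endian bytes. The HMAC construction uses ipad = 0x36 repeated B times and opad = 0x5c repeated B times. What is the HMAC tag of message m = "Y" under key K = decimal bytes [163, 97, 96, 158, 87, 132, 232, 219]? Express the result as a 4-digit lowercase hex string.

Key decimal bytes [163, 97, 96, 158, 87, 132, 232, 219] = a3 61 60 9e 57 84 e8 db is 8 bytes > B = 7, so hash it first: H(key) = 04 a0, then zero-pad to 7 bytes: K' = 04 a0 00 00 00 00 00.
K' ⊕ ipad = 32 96 36 36 36 36 36.  K' ⊕ opad = 58 fc 5c 5c 5c 5c 5c.
Inner input = (K'⊕ipad) ∥ m = 32 96 36 36 36 36 36 ∥ 59.
Inner hash: sum = 50+150+54+54+54+54+54+89 = 559 → 02 2f.
Outer input = (K'⊕opad) ∥ inner = 58 fc 5c 5c 5c 5c 5c ∥ 02 2f.
Outer hash (tag): sum = 88+252+92+92+92+92+92+2+47 = 849 → 03 51.

0351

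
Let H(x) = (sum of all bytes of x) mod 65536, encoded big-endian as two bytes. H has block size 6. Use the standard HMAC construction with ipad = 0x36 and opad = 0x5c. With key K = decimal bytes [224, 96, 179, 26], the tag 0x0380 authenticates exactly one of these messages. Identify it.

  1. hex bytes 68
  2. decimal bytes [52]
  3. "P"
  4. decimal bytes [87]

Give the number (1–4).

3

Key decimal bytes [224, 96, 179, 26] = e0 60 b3 1a is 4 bytes ≤ B = 6; zero-pad to 6 bytes: K' = e0 60 b3 1a 00 00.
K' ⊕ ipad = d6 56 85 2c 36 36; K' ⊕ opad = bc 3c ef 46 5c 5c.
m1: inner = H(d6 56 85 2c 36 36 68) = 02 b1; tag = H(bc 3c ef 46 5c 5c 02 b1) = 0398
m2: inner = H(d6 56 85 2c 36 36 34) = 02 7d; tag = H(bc 3c ef 46 5c 5c 02 7d) = 0364
m3: inner = H(d6 56 85 2c 36 36 50) = 02 99; tag = H(bc 3c ef 46 5c 5c 02 99) = 0380 ← matches
m4: inner = H(d6 56 85 2c 36 36 57) = 02 a0; tag = H(bc 3c ef 46 5c 5c 02 a0) = 0387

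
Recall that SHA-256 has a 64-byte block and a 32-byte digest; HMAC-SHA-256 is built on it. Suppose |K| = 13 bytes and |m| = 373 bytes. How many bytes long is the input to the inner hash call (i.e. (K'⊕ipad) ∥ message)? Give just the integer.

Key is 13 ≤ 64 bytes, zero-padded: |K'| = 64.
Inner input = (K'⊕ipad) ∥ m → 64 + 373 = 437 bytes.

437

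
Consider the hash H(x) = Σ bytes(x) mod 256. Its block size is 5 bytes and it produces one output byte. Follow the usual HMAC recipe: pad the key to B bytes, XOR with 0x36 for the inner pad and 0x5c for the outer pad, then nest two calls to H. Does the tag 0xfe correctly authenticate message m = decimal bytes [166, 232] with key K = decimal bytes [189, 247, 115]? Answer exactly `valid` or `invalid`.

Key decimal bytes [189, 247, 115] = bd f7 73 is 3 bytes ≤ B = 5; zero-pad to 5 bytes: K' = bd f7 73 00 00.
K' ⊕ ipad = 8b c1 45 36 36; K' ⊕ opad = e1 ab 2f 5c 5c.
Inner hash: sum = 139+193+69+54+54+166+232 = 907; mod 256 = 139 → 8b.
Outer hash (recomputed tag): sum = 225+171+47+92+92+139 = 766; mod 256 = 254 → fe.
Recomputed tag = fe; claimed = fe → match.

valid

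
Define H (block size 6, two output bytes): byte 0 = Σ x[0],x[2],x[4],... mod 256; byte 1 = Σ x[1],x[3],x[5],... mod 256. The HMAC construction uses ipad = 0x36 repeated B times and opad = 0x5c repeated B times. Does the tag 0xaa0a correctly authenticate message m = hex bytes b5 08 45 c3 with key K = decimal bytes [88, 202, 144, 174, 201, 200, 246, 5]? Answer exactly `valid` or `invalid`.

invalid

Key decimal bytes [88, 202, 144, 174, 201, 200, 246, 5] = 58 ca 90 ae c9 c8 f6 05 is 8 bytes > B = 6, so hash it first: H(key) = a7 45, then zero-pad to 6 bytes: K' = a7 45 00 00 00 00.
K' ⊕ ipad = 91 73 36 36 36 36; K' ⊕ opad = fb 19 5c 5c 5c 5c.
Inner hash: even-index sum = 503 mod 256 = 247; odd-index sum = 426 mod 256 = 170 → f7 aa.
Outer hash (recomputed tag): even-index sum = 682 mod 256 = 170; odd-index sum = 379 mod 256 = 123 → aa 7b.
Recomputed tag = aa7b; claimed = aa0a → mismatch.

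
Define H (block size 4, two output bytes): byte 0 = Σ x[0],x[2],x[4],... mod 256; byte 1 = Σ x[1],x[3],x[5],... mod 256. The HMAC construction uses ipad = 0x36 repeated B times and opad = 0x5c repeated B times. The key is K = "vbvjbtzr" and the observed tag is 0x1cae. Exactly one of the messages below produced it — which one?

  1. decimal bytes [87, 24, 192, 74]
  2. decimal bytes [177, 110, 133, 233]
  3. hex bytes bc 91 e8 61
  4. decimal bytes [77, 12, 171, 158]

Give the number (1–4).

Key "vbvjbtzr" = 76 62 76 6a 62 74 7a 72 is 8 bytes > B = 4, so hash it first: H(key) = c8 b2, then zero-pad to 4 bytes: K' = c8 b2 00 00.
K' ⊕ ipad = fe 84 36 36; K' ⊕ opad = 94 ee 5c 5c.
m1: inner = H(fe 84 36 36 57 18 c0 4a) = 4b 1c; tag = H(94 ee 5c 5c 4b 1c) = 3b66
m2: inner = H(fe 84 36 36 b1 6e 85 e9) = 6a 11; tag = H(94 ee 5c 5c 6a 11) = 5a5b
m3: inner = H(fe 84 36 36 bc 91 e8 61) = d8 ac; tag = H(94 ee 5c 5c d8 ac) = c8f6
m4: inner = H(fe 84 36 36 4d 0c ab 9e) = 2c 64; tag = H(94 ee 5c 5c 2c 64) = 1cae ← matches

4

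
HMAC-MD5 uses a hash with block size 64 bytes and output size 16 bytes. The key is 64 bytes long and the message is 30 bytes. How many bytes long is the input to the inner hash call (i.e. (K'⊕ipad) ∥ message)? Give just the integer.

94

Key is 64 ≤ 64 bytes, zero-padded: |K'| = 64.
Inner input = (K'⊕ipad) ∥ m → 64 + 30 = 94 bytes.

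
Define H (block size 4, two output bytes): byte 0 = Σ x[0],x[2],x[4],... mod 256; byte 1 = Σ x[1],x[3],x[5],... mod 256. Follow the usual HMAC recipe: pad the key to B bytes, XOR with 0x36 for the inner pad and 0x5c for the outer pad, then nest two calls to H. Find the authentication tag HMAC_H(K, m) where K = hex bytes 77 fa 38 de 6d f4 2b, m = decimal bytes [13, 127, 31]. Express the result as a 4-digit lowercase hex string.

Key hex bytes 77 fa 38 de 6d f4 2b is 7 bytes > B = 4, so hash it first: H(key) = 47 cc, then zero-pad to 4 bytes: K' = 47 cc 00 00.
K' ⊕ ipad = 71 fa 36 36.  K' ⊕ opad = 1b 90 5c 5c.
Inner input = (K'⊕ipad) ∥ m = 71 fa 36 36 ∥ 0d 7f 1f.
Inner hash: even-index sum = 211 mod 256 = 211; odd-index sum = 431 mod 256 = 175 → d3 af.
Outer input = (K'⊕opad) ∥ inner = 1b 90 5c 5c ∥ d3 af.
Outer hash (tag): even-index sum = 330 mod 256 = 74; odd-index sum = 411 mod 256 = 155 → 4a 9b.

4a9b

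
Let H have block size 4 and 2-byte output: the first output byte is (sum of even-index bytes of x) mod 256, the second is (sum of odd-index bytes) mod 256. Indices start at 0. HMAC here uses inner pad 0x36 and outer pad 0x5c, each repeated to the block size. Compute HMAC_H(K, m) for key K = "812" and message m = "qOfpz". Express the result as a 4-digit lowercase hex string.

35c5

Key "812" = 38 31 32 is 3 bytes ≤ B = 4; zero-pad to 4 bytes: K' = 38 31 32 00.
K' ⊕ ipad = 0e 07 04 36.  K' ⊕ opad = 64 6d 6e 5c.
Inner input = (K'⊕ipad) ∥ m = 0e 07 04 36 ∥ 71 4f 66 70 7a.
Inner hash: even-index sum = 355 mod 256 = 99; odd-index sum = 252 mod 256 = 252 → 63 fc.
Outer input = (K'⊕opad) ∥ inner = 64 6d 6e 5c ∥ 63 fc.
Outer hash (tag): even-index sum = 309 mod 256 = 53; odd-index sum = 453 mod 256 = 197 → 35 c5.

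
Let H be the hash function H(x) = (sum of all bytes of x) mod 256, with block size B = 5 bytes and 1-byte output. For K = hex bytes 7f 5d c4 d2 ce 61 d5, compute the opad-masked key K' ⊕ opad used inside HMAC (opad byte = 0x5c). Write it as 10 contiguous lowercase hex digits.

2a5c5c5c5c

Key hex bytes 7f 5d c4 d2 ce 61 d5 is 7 bytes > B = 5, so hash it first: H(key) = 76, then zero-pad to 5 bytes: K' = 76 00 00 00 00.
XOR each byte with 0x5c: 76⊕5c=2a, 00⊕5c=5c, 00⊕5c=5c, 00⊕5c=5c, 00⊕5c=5c.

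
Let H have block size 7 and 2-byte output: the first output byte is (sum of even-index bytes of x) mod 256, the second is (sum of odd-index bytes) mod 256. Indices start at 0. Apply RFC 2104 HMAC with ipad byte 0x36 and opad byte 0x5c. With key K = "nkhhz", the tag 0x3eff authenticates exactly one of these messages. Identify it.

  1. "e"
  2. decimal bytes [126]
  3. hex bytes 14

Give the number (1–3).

Key "nkhhz" = 6e 6b 68 68 7a is 5 bytes ≤ B = 7; zero-pad to 7 bytes: K' = 6e 6b 68 68 7a 00 00.
K' ⊕ ipad = 58 5d 5e 5e 4c 36 36; K' ⊕ opad = 32 37 34 34 26 5c 5c.
m1: inner = H(58 5d 5e 5e 4c 36 36 65) = 38 56; tag = H(32 37 34 34 26 5c 5c 38 56) = 3eff ← matches
m2: inner = H(58 5d 5e 5e 4c 36 36 7e) = 38 6f; tag = H(32 37 34 34 26 5c 5c 38 6f) = 57ff
m3: inner = H(58 5d 5e 5e 4c 36 36 14) = 38 05; tag = H(32 37 34 34 26 5c 5c 38 05) = edff

1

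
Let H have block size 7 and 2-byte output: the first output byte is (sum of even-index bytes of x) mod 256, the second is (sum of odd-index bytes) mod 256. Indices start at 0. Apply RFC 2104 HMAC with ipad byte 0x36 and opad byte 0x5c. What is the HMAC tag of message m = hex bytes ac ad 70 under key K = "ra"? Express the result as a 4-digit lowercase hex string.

2188

Key "ra" = 72 61 is 2 bytes ≤ B = 7; zero-pad to 7 bytes: K' = 72 61 00 00 00 00 00.
K' ⊕ ipad = 44 57 36 36 36 36 36.  K' ⊕ opad = 2e 3d 5c 5c 5c 5c 5c.
Inner input = (K'⊕ipad) ∥ m = 44 57 36 36 36 36 36 ∥ ac ad 70.
Inner hash: even-index sum = 403 mod 256 = 147; odd-index sum = 479 mod 256 = 223 → 93 df.
Outer input = (K'⊕opad) ∥ inner = 2e 3d 5c 5c 5c 5c 5c ∥ 93 df.
Outer hash (tag): even-index sum = 545 mod 256 = 33; odd-index sum = 392 mod 256 = 136 → 21 88.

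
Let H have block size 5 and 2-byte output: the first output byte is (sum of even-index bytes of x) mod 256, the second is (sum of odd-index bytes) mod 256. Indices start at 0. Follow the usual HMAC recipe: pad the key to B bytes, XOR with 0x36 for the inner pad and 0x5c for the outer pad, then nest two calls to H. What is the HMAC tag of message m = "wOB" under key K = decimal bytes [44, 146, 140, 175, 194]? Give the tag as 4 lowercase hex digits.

d4d8

Key decimal bytes [44, 146, 140, 175, 194] = 2c 92 8c af c2 is exactly B = 5 bytes: K' = 2c 92 8c af c2.
K' ⊕ ipad = 1a a4 ba 99 f4.  K' ⊕ opad = 70 ce d0 f3 9e.
Inner input = (K'⊕ipad) ∥ m = 1a a4 ba 99 f4 ∥ 77 4f 42.
Inner hash: even-index sum = 535 mod 256 = 23; odd-index sum = 502 mod 256 = 246 → 17 f6.
Outer input = (K'⊕opad) ∥ inner = 70 ce d0 f3 9e ∥ 17 f6.
Outer hash (tag): even-index sum = 724 mod 256 = 212; odd-index sum = 472 mod 256 = 216 → d4 d8.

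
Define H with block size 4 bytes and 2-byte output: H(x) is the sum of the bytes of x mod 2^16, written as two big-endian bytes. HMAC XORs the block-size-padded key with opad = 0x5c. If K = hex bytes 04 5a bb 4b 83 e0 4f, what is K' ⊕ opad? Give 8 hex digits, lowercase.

Key hex bytes 04 5a bb 4b 83 e0 4f is 7 bytes > B = 4, so hash it first: H(key) = 03 16, then zero-pad to 4 bytes: K' = 03 16 00 00.
XOR each byte with 0x5c: 03⊕5c=5f, 16⊕5c=4a, 00⊕5c=5c, 00⊕5c=5c.

5f4a5c5c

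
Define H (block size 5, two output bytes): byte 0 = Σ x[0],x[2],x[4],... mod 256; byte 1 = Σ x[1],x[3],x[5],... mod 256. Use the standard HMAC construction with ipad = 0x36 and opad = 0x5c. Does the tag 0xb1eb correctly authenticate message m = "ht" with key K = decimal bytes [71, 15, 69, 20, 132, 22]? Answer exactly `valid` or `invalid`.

invalid

Key decimal bytes [71, 15, 69, 20, 132, 22] = 47 0f 45 14 84 16 is 6 bytes > B = 5, so hash it first: H(key) = 10 39, then zero-pad to 5 bytes: K' = 10 39 00 00 00.
K' ⊕ ipad = 26 0f 36 36 36; K' ⊕ opad = 4c 65 5c 5c 5c.
Inner hash: even-index sum = 262 mod 256 = 6; odd-index sum = 173 mod 256 = 173 → 06 ad.
Outer hash (recomputed tag): even-index sum = 433 mod 256 = 177; odd-index sum = 199 mod 256 = 199 → b1 c7.
Recomputed tag = b1c7; claimed = b1eb → mismatch.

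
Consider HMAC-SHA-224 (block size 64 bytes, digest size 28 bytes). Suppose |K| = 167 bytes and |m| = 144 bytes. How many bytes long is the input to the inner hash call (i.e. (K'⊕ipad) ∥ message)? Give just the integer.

Key is 167 > 64 bytes, so it is hashed to 28 bytes then zero-padded to 64: |K'| = 64.
Inner input = (K'⊕ipad) ∥ m → 64 + 144 = 208 bytes.

208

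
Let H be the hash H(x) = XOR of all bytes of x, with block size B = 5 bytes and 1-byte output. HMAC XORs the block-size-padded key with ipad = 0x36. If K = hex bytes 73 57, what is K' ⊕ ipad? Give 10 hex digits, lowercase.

Key hex bytes 73 57 is 2 bytes ≤ B = 5; zero-pad to 5 bytes: K' = 73 57 00 00 00.
XOR each byte with 0x36: 73⊕36=45, 57⊕36=61, 00⊕36=36, 00⊕36=36, 00⊕36=36.

4561363636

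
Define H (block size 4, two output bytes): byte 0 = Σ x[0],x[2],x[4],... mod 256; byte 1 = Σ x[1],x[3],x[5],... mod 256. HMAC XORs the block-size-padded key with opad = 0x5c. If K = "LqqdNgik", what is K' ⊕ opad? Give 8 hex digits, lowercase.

28fb5c5c

Key "LqqdNgik" = 4c 71 71 64 4e 67 69 6b is 8 bytes > B = 4, so hash it first: H(key) = 74 a7, then zero-pad to 4 bytes: K' = 74 a7 00 00.
XOR each byte with 0x5c: 74⊕5c=28, a7⊕5c=fb, 00⊕5c=5c, 00⊕5c=5c.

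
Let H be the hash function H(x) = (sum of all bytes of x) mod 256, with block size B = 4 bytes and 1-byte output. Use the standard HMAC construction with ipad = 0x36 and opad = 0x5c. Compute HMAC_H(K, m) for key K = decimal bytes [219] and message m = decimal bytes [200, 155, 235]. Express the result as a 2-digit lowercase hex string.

Key decimal bytes [219] = db is 1 byte ≤ B = 4; zero-pad to 4 bytes: K' = db 00 00 00.
K' ⊕ ipad = ed 36 36 36.  K' ⊕ opad = 87 5c 5c 5c.
Inner input = (K'⊕ipad) ∥ m = ed 36 36 36 ∥ c8 9b eb.
Inner hash: sum = 237+54+54+54+200+155+235 = 989; mod 256 = 221 → dd.
Outer input = (K'⊕opad) ∥ inner = 87 5c 5c 5c ∥ dd.
Outer hash (tag): sum = 135+92+92+92+221 = 632; mod 256 = 120 → 78.

78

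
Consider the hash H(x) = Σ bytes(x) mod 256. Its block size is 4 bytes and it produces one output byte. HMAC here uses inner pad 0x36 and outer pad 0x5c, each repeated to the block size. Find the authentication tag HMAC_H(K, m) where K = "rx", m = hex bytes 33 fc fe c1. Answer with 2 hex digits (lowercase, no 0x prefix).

Key "rx" = 72 78 is 2 bytes ≤ B = 4; zero-pad to 4 bytes: K' = 72 78 00 00.
K' ⊕ ipad = 44 4e 36 36.  K' ⊕ opad = 2e 24 5c 5c.
Inner input = (K'⊕ipad) ∥ m = 44 4e 36 36 ∥ 33 fc fe c1.
Inner hash: sum = 68+78+54+54+51+252+254+193 = 1004; mod 256 = 236 → ec.
Outer input = (K'⊕opad) ∥ inner = 2e 24 5c 5c ∥ ec.
Outer hash (tag): sum = 46+36+92+92+236 = 502; mod 256 = 246 → f6.

f6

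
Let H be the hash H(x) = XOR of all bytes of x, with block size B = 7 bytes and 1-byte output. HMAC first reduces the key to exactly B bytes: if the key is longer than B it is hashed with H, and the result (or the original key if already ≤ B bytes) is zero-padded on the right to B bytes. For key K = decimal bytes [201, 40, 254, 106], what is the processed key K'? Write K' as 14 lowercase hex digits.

Key decimal bytes [201, 40, 254, 106] = c9 28 fe 6a is 4 bytes ≤ B = 7; zero-pad to 7 bytes: K' = c9 28 fe 6a 00 00 00.

c928fe6a000000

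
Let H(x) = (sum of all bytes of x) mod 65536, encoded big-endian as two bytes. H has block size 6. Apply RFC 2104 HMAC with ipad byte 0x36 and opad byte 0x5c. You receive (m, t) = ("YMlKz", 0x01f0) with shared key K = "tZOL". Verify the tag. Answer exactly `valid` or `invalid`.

Key "tZOL" = 74 5a 4f 4c is 4 bytes ≤ B = 6; zero-pad to 6 bytes: K' = 74 5a 4f 4c 00 00.
K' ⊕ ipad = 42 6c 79 7a 36 36; K' ⊕ opad = 28 06 13 10 5c 5c.
Inner hash: sum = 66+108+121+122+54+54+89+77+108+75+122 = 996 → 03 e4.
Outer hash (recomputed tag): sum = 40+6+19+16+92+92+3+228 = 496 → 01 f0.
Recomputed tag = 01f0; claimed = 01f0 → match.

valid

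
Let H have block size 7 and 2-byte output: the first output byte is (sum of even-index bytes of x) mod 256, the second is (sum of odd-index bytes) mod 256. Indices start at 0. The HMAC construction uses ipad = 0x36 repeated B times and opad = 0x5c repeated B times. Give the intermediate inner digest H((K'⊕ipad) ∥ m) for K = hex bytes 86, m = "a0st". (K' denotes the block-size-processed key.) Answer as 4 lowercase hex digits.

Key hex bytes 86 is 1 byte ≤ B = 7; zero-pad to 7 bytes: K' = 86 00 00 00 00 00 00.
K' ⊕ ipad = b0 36 36 36 36 36 36.
Inner input = b0 36 36 36 36 36 36 ∥ 61 30 73 74.
Inner hash: even-index sum = 502 mod 256 = 246; odd-index sum = 374 mod 256 = 118 → f6 76.

f676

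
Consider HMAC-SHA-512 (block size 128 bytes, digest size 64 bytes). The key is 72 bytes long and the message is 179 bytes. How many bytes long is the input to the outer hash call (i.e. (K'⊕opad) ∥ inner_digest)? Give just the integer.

192

Key is 72 ≤ 128 bytes, zero-padded: |K'| = 128.
Outer input = (K'⊕opad) ∥ H(inner) → 128 + 64 = 192 bytes.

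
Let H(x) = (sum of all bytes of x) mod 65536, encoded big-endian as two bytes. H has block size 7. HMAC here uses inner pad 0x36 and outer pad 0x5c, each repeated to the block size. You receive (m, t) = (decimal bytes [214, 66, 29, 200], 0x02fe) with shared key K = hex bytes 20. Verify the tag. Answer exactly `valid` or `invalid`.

Key hex bytes 20 is 1 byte ≤ B = 7; zero-pad to 7 bytes: K' = 20 00 00 00 00 00 00.
K' ⊕ ipad = 16 36 36 36 36 36 36; K' ⊕ opad = 7c 5c 5c 5c 5c 5c 5c.
Inner hash: sum = 22+54+54+54+54+54+54+214+66+29+200 = 855 → 03 57.
Outer hash (recomputed tag): sum = 124+92+92+92+92+92+92+3+87 = 766 → 02 fe.
Recomputed tag = 02fe; claimed = 02fe → match.

valid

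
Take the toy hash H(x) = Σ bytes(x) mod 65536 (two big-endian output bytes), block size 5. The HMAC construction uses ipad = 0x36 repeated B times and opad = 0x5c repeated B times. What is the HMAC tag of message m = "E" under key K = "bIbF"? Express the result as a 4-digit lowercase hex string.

011b

Key "bIbF" = 62 49 62 46 is 4 bytes ≤ B = 5; zero-pad to 5 bytes: K' = 62 49 62 46 00.
K' ⊕ ipad = 54 7f 54 70 36.  K' ⊕ opad = 3e 15 3e 1a 5c.
Inner input = (K'⊕ipad) ∥ m = 54 7f 54 70 36 ∥ 45.
Inner hash: sum = 84+127+84+112+54+69 = 530 → 02 12.
Outer input = (K'⊕opad) ∥ inner = 3e 15 3e 1a 5c ∥ 02 12.
Outer hash (tag): sum = 62+21+62+26+92+2+18 = 283 → 01 1b.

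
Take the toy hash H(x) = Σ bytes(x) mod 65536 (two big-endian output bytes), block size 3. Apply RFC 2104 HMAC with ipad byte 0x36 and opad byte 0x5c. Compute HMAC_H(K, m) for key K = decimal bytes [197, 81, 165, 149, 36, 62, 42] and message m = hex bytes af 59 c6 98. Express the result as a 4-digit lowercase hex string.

01f7

Key decimal bytes [197, 81, 165, 149, 36, 62, 42] = c5 51 a5 95 24 3e 2a is 7 bytes > B = 3, so hash it first: H(key) = 02 dc, then zero-pad to 3 bytes: K' = 02 dc 00.
K' ⊕ ipad = 34 ea 36.  K' ⊕ opad = 5e 80 5c.
Inner input = (K'⊕ipad) ∥ m = 34 ea 36 ∥ af 59 c6 98.
Inner hash: sum = 52+234+54+175+89+198+152 = 954 → 03 ba.
Outer input = (K'⊕opad) ∥ inner = 5e 80 5c ∥ 03 ba.
Outer hash (tag): sum = 94+128+92+3+186 = 503 → 01 f7.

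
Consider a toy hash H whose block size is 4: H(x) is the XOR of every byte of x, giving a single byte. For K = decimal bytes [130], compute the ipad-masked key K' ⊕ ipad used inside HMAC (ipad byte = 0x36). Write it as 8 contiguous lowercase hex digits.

b4363636

Key decimal bytes [130] = 82 is 1 byte ≤ B = 4; zero-pad to 4 bytes: K' = 82 00 00 00.
XOR each byte with 0x36: 82⊕36=b4, 00⊕36=36, 00⊕36=36, 00⊕36=36.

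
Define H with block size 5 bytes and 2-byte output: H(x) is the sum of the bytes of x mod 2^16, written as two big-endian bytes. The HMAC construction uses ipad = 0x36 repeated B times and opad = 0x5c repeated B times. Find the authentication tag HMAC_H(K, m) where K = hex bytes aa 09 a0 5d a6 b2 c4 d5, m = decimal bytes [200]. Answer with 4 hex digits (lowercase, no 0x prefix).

Key hex bytes aa 09 a0 5d a6 b2 c4 d5 is 8 bytes > B = 5, so hash it first: H(key) = 04 a1, then zero-pad to 5 bytes: K' = 04 a1 00 00 00.
K' ⊕ ipad = 32 97 36 36 36.  K' ⊕ opad = 58 fd 5c 5c 5c.
Inner input = (K'⊕ipad) ∥ m = 32 97 36 36 36 ∥ c8.
Inner hash: sum = 50+151+54+54+54+200 = 563 → 02 33.
Outer input = (K'⊕opad) ∥ inner = 58 fd 5c 5c 5c ∥ 02 33.
Outer hash (tag): sum = 88+253+92+92+92+2+51 = 670 → 02 9e.

029e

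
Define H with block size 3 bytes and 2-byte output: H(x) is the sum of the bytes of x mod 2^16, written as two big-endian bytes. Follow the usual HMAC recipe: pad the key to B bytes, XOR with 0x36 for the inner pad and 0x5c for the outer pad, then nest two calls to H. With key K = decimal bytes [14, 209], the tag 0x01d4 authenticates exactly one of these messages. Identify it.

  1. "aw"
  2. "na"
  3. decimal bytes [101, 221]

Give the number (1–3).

3

Key decimal bytes [14, 209] = 0e d1 is 2 bytes ≤ B = 3; zero-pad to 3 bytes: K' = 0e d1 00.
K' ⊕ ipad = 38 e7 36; K' ⊕ opad = 52 8d 5c.
m1: inner = H(38 e7 36 61 77) = 02 2d; tag = H(52 8d 5c 02 2d) = 016a
m2: inner = H(38 e7 36 6e 61) = 02 24; tag = H(52 8d 5c 02 24) = 0161
m3: inner = H(38 e7 36 65 dd) = 02 97; tag = H(52 8d 5c 02 97) = 01d4 ← matches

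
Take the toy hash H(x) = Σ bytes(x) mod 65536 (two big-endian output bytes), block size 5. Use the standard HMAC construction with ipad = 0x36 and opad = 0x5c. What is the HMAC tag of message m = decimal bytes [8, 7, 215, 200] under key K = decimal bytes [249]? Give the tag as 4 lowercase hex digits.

026d

Key decimal bytes [249] = f9 is 1 byte ≤ B = 5; zero-pad to 5 bytes: K' = f9 00 00 00 00.
K' ⊕ ipad = cf 36 36 36 36.  K' ⊕ opad = a5 5c 5c 5c 5c.
Inner input = (K'⊕ipad) ∥ m = cf 36 36 36 36 ∥ 08 07 d7 c8.
Inner hash: sum = 207+54+54+54+54+8+7+215+200 = 853 → 03 55.
Outer input = (K'⊕opad) ∥ inner = a5 5c 5c 5c 5c ∥ 03 55.
Outer hash (tag): sum = 165+92+92+92+92+3+85 = 621 → 02 6d.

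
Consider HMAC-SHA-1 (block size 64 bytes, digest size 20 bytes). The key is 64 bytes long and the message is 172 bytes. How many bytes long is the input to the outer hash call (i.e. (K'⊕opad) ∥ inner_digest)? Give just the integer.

Key is 64 ≤ 64 bytes, zero-padded: |K'| = 64.
Outer input = (K'⊕opad) ∥ H(inner) → 64 + 20 = 84 bytes.

84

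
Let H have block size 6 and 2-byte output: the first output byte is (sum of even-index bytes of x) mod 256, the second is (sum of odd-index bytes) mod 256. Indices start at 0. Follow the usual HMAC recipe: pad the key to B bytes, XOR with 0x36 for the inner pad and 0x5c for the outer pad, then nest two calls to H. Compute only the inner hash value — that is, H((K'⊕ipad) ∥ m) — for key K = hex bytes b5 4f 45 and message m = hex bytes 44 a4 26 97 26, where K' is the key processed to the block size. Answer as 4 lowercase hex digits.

Key hex bytes b5 4f 45 is 3 bytes ≤ B = 6; zero-pad to 6 bytes: K' = b5 4f 45 00 00 00.
K' ⊕ ipad = 83 79 73 36 36 36.
Inner input = 83 79 73 36 36 36 ∥ 44 a4 26 97 26.
Inner hash: even-index sum = 444 mod 256 = 188; odd-index sum = 544 mod 256 = 32 → bc 20.

bc20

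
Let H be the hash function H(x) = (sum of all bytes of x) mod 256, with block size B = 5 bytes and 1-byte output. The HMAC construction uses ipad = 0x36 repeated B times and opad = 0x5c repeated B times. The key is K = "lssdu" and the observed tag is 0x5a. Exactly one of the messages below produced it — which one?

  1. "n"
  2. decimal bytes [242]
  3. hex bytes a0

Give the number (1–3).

2

Key "lssdu" = 6c 73 73 64 75 is exactly B = 5 bytes: K' = 6c 73 73 64 75.
K' ⊕ ipad = 5a 45 45 52 43; K' ⊕ opad = 30 2f 2f 38 29.
m1: inner = H(5a 45 45 52 43 6e) = e7; tag = H(30 2f 2f 38 29 e7) = d6
m2: inner = H(5a 45 45 52 43 f2) = 6b; tag = H(30 2f 2f 38 29 6b) = 5a ← matches
m3: inner = H(5a 45 45 52 43 a0) = 19; tag = H(30 2f 2f 38 29 19) = 08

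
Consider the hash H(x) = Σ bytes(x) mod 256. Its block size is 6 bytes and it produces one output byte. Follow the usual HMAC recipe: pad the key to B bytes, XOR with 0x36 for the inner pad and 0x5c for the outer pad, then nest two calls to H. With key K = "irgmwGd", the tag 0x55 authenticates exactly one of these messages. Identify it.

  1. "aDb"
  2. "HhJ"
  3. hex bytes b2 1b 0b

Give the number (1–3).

1

Key "irgmwGd" = 69 72 67 6d 77 47 64 is 7 bytes > B = 6, so hash it first: H(key) = d1, then zero-pad to 6 bytes: K' = d1 00 00 00 00 00.
K' ⊕ ipad = e7 36 36 36 36 36; K' ⊕ opad = 8d 5c 5c 5c 5c 5c.
m1: inner = H(e7 36 36 36 36 36 61 44 62) = fc; tag = H(8d 5c 5c 5c 5c 5c fc) = 55 ← matches
m2: inner = H(e7 36 36 36 36 36 48 68 4a) = ef; tag = H(8d 5c 5c 5c 5c 5c ef) = 48
m3: inner = H(e7 36 36 36 36 36 b2 1b 0b) = cd; tag = H(8d 5c 5c 5c 5c 5c cd) = 26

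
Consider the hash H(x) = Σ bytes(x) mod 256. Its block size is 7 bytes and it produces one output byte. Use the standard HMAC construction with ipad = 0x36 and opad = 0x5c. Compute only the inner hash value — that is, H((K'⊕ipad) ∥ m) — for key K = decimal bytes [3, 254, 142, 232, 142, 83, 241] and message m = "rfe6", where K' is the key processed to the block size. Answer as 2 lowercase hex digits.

ea

Key decimal bytes [3, 254, 142, 232, 142, 83, 241] = 03 fe 8e e8 8e 53 f1 is exactly B = 7 bytes: K' = 03 fe 8e e8 8e 53 f1.
K' ⊕ ipad = 35 c8 b8 de b8 65 c7.
Inner input = 35 c8 b8 de b8 65 c7 ∥ 72 66 65 36.
Inner hash: sum = 53+200+184+222+184+101+199+114+102+101+54 = 1514; mod 256 = 234 → ea.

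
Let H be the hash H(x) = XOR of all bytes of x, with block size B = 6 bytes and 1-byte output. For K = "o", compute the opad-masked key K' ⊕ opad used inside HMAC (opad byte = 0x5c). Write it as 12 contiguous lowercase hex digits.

335c5c5c5c5c

Key "o" = 6f is 1 byte ≤ B = 6; zero-pad to 6 bytes: K' = 6f 00 00 00 00 00.
XOR each byte with 0x5c: 6f⊕5c=33, 00⊕5c=5c, 00⊕5c=5c, 00⊕5c=5c, 00⊕5c=5c, 00⊕5c=5c.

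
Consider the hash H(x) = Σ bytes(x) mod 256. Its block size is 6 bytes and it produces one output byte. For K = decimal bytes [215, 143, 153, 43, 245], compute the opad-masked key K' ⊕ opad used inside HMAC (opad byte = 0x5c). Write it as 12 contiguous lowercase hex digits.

8bd3c577a95c

Key decimal bytes [215, 143, 153, 43, 245] = d7 8f 99 2b f5 is 5 bytes ≤ B = 6; zero-pad to 6 bytes: K' = d7 8f 99 2b f5 00.
XOR each byte with 0x5c: d7⊕5c=8b, 8f⊕5c=d3, 99⊕5c=c5, 2b⊕5c=77, f5⊕5c=a9, 00⊕5c=5c.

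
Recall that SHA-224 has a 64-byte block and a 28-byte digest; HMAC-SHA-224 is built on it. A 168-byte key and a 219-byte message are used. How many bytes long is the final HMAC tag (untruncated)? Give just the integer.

The tag is one SHA-224 digest: 28 bytes.

28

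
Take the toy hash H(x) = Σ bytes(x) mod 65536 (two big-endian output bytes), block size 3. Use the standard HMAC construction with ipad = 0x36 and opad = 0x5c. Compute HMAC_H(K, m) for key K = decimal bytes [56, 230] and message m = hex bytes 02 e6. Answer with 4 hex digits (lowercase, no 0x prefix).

0277

Key decimal bytes [56, 230] = 38 e6 is 2 bytes ≤ B = 3; zero-pad to 3 bytes: K' = 38 e6 00.
K' ⊕ ipad = 0e d0 36.  K' ⊕ opad = 64 ba 5c.
Inner input = (K'⊕ipad) ∥ m = 0e d0 36 ∥ 02 e6.
Inner hash: sum = 14+208+54+2+230 = 508 → 01 fc.
Outer input = (K'⊕opad) ∥ inner = 64 ba 5c ∥ 01 fc.
Outer hash (tag): sum = 100+186+92+1+252 = 631 → 02 77.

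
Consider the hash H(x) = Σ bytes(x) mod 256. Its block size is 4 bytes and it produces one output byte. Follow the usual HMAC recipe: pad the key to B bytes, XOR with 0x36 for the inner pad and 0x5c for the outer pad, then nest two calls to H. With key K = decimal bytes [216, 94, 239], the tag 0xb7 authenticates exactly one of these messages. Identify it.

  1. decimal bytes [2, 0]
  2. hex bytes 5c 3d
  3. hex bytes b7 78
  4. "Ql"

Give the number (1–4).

4

Key decimal bytes [216, 94, 239] = d8 5e ef is 3 bytes ≤ B = 4; zero-pad to 4 bytes: K' = d8 5e ef 00.
K' ⊕ ipad = ee 68 d9 36; K' ⊕ opad = 84 02 b3 5c.
m1: inner = H(ee 68 d9 36 02 00) = 67; tag = H(84 02 b3 5c 67) = fc
m2: inner = H(ee 68 d9 36 5c 3d) = fe; tag = H(84 02 b3 5c fe) = 93
m3: inner = H(ee 68 d9 36 b7 78) = 94; tag = H(84 02 b3 5c 94) = 29
m4: inner = H(ee 68 d9 36 51 6c) = 22; tag = H(84 02 b3 5c 22) = b7 ← matches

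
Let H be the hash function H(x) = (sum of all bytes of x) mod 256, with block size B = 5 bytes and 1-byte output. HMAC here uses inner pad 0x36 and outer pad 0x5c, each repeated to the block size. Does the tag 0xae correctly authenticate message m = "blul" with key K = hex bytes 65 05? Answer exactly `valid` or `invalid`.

invalid

Key hex bytes 65 05 is 2 bytes ≤ B = 5; zero-pad to 5 bytes: K' = 65 05 00 00 00.
K' ⊕ ipad = 53 33 36 36 36; K' ⊕ opad = 39 59 5c 5c 5c.
Inner hash: sum = 83+51+54+54+54+98+108+117+108 = 727; mod 256 = 215 → d7.
Outer hash (recomputed tag): sum = 57+89+92+92+92+215 = 637; mod 256 = 125 → 7d.
Recomputed tag = 7d; claimed = ae → mismatch.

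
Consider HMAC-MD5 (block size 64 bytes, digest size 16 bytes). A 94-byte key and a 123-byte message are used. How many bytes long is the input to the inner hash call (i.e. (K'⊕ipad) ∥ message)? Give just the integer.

187

Key is 94 > 64 bytes, so it is hashed to 16 bytes then zero-padded to 64: |K'| = 64.
Inner input = (K'⊕ipad) ∥ m → 64 + 123 = 187 bytes.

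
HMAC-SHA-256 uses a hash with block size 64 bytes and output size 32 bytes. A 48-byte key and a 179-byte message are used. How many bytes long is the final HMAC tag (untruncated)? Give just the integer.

32

The tag is one SHA-256 digest: 32 bytes.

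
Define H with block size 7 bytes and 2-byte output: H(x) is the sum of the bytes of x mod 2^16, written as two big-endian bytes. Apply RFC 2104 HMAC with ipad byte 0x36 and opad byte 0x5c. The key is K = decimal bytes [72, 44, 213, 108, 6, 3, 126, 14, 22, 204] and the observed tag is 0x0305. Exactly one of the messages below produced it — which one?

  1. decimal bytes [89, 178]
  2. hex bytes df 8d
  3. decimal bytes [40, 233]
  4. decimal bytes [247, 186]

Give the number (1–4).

1

Key decimal bytes [72, 44, 213, 108, 6, 3, 126, 14, 22, 204] = 48 2c d5 6c 06 03 7e 0e 16 cc is 10 bytes > B = 7, so hash it first: H(key) = 03 2c, then zero-pad to 7 bytes: K' = 03 2c 00 00 00 00 00.
K' ⊕ ipad = 35 1a 36 36 36 36 36; K' ⊕ opad = 5f 70 5c 5c 5c 5c 5c.
m1: inner = H(35 1a 36 36 36 36 36 59 b2) = 02 68; tag = H(5f 70 5c 5c 5c 5c 5c 02 68) = 0305 ← matches
m2: inner = H(35 1a 36 36 36 36 36 df 8d) = 02 c9; tag = H(5f 70 5c 5c 5c 5c 5c 02 c9) = 0366
m3: inner = H(35 1a 36 36 36 36 36 28 e9) = 02 6e; tag = H(5f 70 5c 5c 5c 5c 5c 02 6e) = 030b
m4: inner = H(35 1a 36 36 36 36 36 f7 ba) = 03 0e; tag = H(5f 70 5c 5c 5c 5c 5c 03 0e) = 02ac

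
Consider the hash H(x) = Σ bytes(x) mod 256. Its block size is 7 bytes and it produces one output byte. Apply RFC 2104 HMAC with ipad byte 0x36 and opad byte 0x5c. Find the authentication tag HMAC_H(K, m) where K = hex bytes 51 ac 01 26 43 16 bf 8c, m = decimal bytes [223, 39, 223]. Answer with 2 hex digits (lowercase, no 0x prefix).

Key hex bytes 51 ac 01 26 43 16 bf 8c is 8 bytes > B = 7, so hash it first: H(key) = c8, then zero-pad to 7 bytes: K' = c8 00 00 00 00 00 00.
K' ⊕ ipad = fe 36 36 36 36 36 36.  K' ⊕ opad = 94 5c 5c 5c 5c 5c 5c.
Inner input = (K'⊕ipad) ∥ m = fe 36 36 36 36 36 36 ∥ df 27 df.
Inner hash: sum = 254+54+54+54+54+54+54+223+39+223 = 1063; mod 256 = 39 → 27.
Outer input = (K'⊕opad) ∥ inner = 94 5c 5c 5c 5c 5c 5c ∥ 27.
Outer hash (tag): sum = 148+92+92+92+92+92+92+39 = 739; mod 256 = 227 → e3.

e3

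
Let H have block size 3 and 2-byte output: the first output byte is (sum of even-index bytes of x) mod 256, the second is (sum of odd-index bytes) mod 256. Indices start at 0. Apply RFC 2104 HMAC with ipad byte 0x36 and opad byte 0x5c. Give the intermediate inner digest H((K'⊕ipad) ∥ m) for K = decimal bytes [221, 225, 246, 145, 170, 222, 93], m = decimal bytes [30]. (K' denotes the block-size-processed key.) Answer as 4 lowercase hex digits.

2284

Key decimal bytes [221, 225, 246, 145, 170, 222, 93] = dd e1 f6 91 aa de 5d is 7 bytes > B = 3, so hash it first: H(key) = da 50, then zero-pad to 3 bytes: K' = da 50 00.
K' ⊕ ipad = ec 66 36.
Inner input = ec 66 36 ∥ 1e.
Inner hash: even-index sum = 290 mod 256 = 34; odd-index sum = 132 mod 256 = 132 → 22 84.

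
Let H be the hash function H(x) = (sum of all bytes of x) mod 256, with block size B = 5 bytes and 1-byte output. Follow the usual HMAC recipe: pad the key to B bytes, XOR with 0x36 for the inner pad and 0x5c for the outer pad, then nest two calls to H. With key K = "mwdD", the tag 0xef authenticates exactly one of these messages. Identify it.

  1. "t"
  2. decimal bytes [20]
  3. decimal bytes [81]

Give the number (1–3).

Key "mwdD" = 6d 77 64 44 is 4 bytes ≤ B = 5; zero-pad to 5 bytes: K' = 6d 77 64 44 00.
K' ⊕ ipad = 5b 41 52 72 36; K' ⊕ opad = 31 2b 38 18 5c.
m1: inner = H(5b 41 52 72 36 74) = 0a; tag = H(31 2b 38 18 5c 0a) = 12
m2: inner = H(5b 41 52 72 36 14) = aa; tag = H(31 2b 38 18 5c aa) = b2
m3: inner = H(5b 41 52 72 36 51) = e7; tag = H(31 2b 38 18 5c e7) = ef ← matches

3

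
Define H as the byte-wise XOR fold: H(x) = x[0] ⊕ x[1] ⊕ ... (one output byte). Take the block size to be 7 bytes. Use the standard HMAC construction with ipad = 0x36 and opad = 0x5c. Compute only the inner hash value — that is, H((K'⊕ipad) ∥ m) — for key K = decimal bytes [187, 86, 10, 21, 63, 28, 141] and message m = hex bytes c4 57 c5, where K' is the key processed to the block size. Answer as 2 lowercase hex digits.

Key decimal bytes [187, 86, 10, 21, 63, 28, 141] = bb 56 0a 15 3f 1c 8d is exactly B = 7 bytes: K' = bb 56 0a 15 3f 1c 8d.
K' ⊕ ipad = 8d 60 3c 23 09 2a bb.
Inner input = 8d 60 3c 23 09 2a bb ∥ c4 57 c5.
Inner hash: XOR 8d⊕60⊕3c⊕23⊕09⊕2a⊕bb⊕c4⊕57⊕c5 = 3c.

3c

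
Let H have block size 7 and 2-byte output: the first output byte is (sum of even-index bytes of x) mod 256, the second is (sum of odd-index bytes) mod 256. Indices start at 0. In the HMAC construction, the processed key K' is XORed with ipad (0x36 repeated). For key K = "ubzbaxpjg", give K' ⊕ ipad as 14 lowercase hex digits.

Key "ubzbaxpjg" = 75 62 7a 62 61 78 70 6a 67 is 9 bytes > B = 7, so hash it first: H(key) = 27 a6, then zero-pad to 7 bytes: K' = 27 a6 00 00 00 00 00.
XOR each byte with 0x36: 27⊕36=11, a6⊕36=90, 00⊕36=36, 00⊕36=36, 00⊕36=36, 00⊕36=36, 00⊕36=36.

11903636363636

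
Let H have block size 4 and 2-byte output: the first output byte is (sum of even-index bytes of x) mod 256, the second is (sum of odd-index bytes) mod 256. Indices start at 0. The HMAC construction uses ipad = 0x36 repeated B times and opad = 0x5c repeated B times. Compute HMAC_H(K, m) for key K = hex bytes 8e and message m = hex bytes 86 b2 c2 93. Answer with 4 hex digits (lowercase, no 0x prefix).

6469

Key hex bytes 8e is 1 byte ≤ B = 4; zero-pad to 4 bytes: K' = 8e 00 00 00.
K' ⊕ ipad = b8 36 36 36.  K' ⊕ opad = d2 5c 5c 5c.
Inner input = (K'⊕ipad) ∥ m = b8 36 36 36 ∥ 86 b2 c2 93.
Inner hash: even-index sum = 566 mod 256 = 54; odd-index sum = 433 mod 256 = 177 → 36 b1.
Outer input = (K'⊕opad) ∥ inner = d2 5c 5c 5c ∥ 36 b1.
Outer hash (tag): even-index sum = 356 mod 256 = 100; odd-index sum = 361 mod 256 = 105 → 64 69.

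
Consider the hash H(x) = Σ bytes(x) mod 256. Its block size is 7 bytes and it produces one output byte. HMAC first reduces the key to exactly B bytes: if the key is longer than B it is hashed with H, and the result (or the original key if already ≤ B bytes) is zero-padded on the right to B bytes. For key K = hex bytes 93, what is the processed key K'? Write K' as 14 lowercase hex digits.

Key hex bytes 93 is 1 byte ≤ B = 7; zero-pad to 7 bytes: K' = 93 00 00 00 00 00 00.

93000000000000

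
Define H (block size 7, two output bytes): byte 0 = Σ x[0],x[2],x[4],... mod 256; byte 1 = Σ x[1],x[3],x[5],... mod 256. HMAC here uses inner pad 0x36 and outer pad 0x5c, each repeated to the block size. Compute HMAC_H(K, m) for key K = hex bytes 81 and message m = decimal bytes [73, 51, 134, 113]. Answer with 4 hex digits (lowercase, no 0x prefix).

6211

Key hex bytes 81 is 1 byte ≤ B = 7; zero-pad to 7 bytes: K' = 81 00 00 00 00 00 00.
K' ⊕ ipad = b7 36 36 36 36 36 36.  K' ⊕ opad = dd 5c 5c 5c 5c 5c 5c.
Inner input = (K'⊕ipad) ∥ m = b7 36 36 36 36 36 36 ∥ 49 33 86 71.
Inner hash: even-index sum = 509 mod 256 = 253; odd-index sum = 369 mod 256 = 113 → fd 71.
Outer input = (K'⊕opad) ∥ inner = dd 5c 5c 5c 5c 5c 5c ∥ fd 71.
Outer hash (tag): even-index sum = 610 mod 256 = 98; odd-index sum = 529 mod 256 = 17 → 62 11.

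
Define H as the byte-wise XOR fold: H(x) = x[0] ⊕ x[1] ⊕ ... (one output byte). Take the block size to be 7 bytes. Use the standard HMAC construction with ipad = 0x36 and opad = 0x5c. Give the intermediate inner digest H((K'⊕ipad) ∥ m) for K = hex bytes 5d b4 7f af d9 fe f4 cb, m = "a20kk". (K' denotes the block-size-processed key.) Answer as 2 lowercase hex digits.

Key hex bytes 5d b4 7f af d9 fe f4 cb is 8 bytes > B = 7, so hash it first: H(key) = 21, then zero-pad to 7 bytes: K' = 21 00 00 00 00 00 00.
K' ⊕ ipad = 17 36 36 36 36 36 36.
Inner input = 17 36 36 36 36 36 36 ∥ 61 32 30 6b 6b.
Inner hash: XOR 17⊕36⊕36⊕36⊕36⊕36⊕36⊕61⊕32⊕30⊕6b⊕6b = 74.

74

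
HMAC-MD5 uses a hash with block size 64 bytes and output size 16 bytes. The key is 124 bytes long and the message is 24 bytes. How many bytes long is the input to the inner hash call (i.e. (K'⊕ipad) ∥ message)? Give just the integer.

Key is 124 > 64 bytes, so it is hashed to 16 bytes then zero-padded to 64: |K'| = 64.
Inner input = (K'⊕ipad) ∥ m → 64 + 24 = 88 bytes.

88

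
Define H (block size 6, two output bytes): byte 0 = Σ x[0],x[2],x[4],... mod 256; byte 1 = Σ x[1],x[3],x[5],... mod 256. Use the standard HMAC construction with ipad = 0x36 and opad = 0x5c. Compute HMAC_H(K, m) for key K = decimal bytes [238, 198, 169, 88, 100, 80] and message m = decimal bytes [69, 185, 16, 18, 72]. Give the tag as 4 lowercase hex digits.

Key decimal bytes [238, 198, 169, 88, 100, 80] = ee c6 a9 58 64 50 is exactly B = 6 bytes: K' = ee c6 a9 58 64 50.
K' ⊕ ipad = d8 f0 9f 6e 52 66.  K' ⊕ opad = b2 9a f5 04 38 0c.
Inner input = (K'⊕ipad) ∥ m = d8 f0 9f 6e 52 66 ∥ 45 b9 10 12 48.
Inner hash: even-index sum = 614 mod 256 = 102; odd-index sum = 655 mod 256 = 143 → 66 8f.
Outer input = (K'⊕opad) ∥ inner = b2 9a f5 04 38 0c ∥ 66 8f.
Outer hash (tag): even-index sum = 581 mod 256 = 69; odd-index sum = 313 mod 256 = 57 → 45 39.

4539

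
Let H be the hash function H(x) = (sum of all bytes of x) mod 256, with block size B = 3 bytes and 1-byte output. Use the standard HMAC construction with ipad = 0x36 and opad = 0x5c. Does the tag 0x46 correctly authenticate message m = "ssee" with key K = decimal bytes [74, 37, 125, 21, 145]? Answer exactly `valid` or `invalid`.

Key decimal bytes [74, 37, 125, 21, 145] = 4a 25 7d 15 91 is 5 bytes > B = 3, so hash it first: H(key) = 92, then zero-pad to 3 bytes: K' = 92 00 00.
K' ⊕ ipad = a4 36 36; K' ⊕ opad = ce 5c 5c.
Inner hash: sum = 164+54+54+115+115+101+101 = 704; mod 256 = 192 → c0.
Outer hash (recomputed tag): sum = 206+92+92+192 = 582; mod 256 = 70 → 46.
Recomputed tag = 46; claimed = 46 → match.

valid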